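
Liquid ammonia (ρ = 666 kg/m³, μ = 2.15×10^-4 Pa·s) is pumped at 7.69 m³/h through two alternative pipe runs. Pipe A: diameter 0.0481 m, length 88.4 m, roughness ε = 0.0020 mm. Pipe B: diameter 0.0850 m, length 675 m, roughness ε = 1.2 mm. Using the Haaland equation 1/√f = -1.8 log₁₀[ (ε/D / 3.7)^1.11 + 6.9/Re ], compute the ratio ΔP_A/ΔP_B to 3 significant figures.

Pipe A: V = Q/A = 0.002136/0.001817 = 1.176 m/s; Re = 1.752e+05; ε/D = 4.16e-05; Haaland → f = 0.01616; ΔP_A = f(L/D)(ρV²/2) = 1.367e+04 Pa.
Pipe B: V = Q/A = 0.002136/0.005675 = 0.3764 m/s; Re = 9.912e+04; ε/D = 0.0141; Haaland → f = 0.04329; ΔP_B = f(L/D)(ρV²/2) = 1.622e+04 Pa.
ΔP_A/ΔP_B = 1.367e+04/1.622e+04 = 0.842.

ΔP_A/ΔP_B ≈ 0.842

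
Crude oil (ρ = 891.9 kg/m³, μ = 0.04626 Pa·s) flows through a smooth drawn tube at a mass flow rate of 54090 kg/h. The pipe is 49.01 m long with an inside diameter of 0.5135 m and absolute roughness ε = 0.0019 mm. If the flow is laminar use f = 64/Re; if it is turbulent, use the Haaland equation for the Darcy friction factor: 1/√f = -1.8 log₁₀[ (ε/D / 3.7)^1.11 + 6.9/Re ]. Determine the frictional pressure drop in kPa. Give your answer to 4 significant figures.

ΔP ≈ 0.02238 kPa

ṁ = 54090 kg/h = 54090/3600 = 15.03 kg/s.
A = πD²/4 = π(0.5135)²/4 = 0.2071 m²; mean velocity V = ṁ/(ρA) = 15.03/(891.9 · 0.2071) = 0.08134 m/s.
Reynolds number Re = ρVD/μ = 891.9 · 0.08134 · 0.5135 / 0.0463 = 805.3.
Re < 2300 → laminar flow, so f = 64/Re = 64/805.3 = 0.07947 (the turbulent correlation is not needed).
Darcy-Weisbach: ΔP = f(L/D)(ρV²/2) = 0.07947·(49.01/0.5135)·(891.9·0.08134²/2) = 0.07947·95.44·2.951 = 22.38 Pa.
ΔP = 22.38 Pa = 0.02238 kPa.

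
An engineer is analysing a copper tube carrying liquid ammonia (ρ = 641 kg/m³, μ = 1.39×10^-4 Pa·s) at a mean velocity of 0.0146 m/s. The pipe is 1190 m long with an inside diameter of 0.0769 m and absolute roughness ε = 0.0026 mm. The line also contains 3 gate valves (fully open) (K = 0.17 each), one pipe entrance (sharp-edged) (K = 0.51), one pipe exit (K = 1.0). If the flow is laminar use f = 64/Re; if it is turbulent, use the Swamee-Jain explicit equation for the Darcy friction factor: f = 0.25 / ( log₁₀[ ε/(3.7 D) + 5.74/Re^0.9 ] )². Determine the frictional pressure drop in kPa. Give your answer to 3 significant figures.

Reynolds number Re = ρVD/μ = 641 · 0.0146 · 0.0769 / 0.000139 = 5178.
Re > 4000 → turbulent. Relative roughness ε/D = 2.6e-06/0.0769 = 3.38e-05. Swamee-Jain: f = 0.25/(log₁₀[3.38e-05/3.7 + 5.74/5178^0.9])² = 0.25/(log₁₀[9.14e-06 + 0.00261])² = 0.25/(-2.582)² = 0.03749.
Total minor-loss coefficient ΣK = 3·0.17 + 1·0.51 + 1·1 = 2.02.
ΔP = [f·L/D + ΣK]·(ρV²/2) = [0.03749·1190/0.0769 + 2.02]·(641·0.0146²/2) = [580.2 + 2.02]·0.06832 = 39.77 Pa.
ΔP = 39.77 Pa = 0.0398 kPa.

ΔP ≈ 0.0398 kPa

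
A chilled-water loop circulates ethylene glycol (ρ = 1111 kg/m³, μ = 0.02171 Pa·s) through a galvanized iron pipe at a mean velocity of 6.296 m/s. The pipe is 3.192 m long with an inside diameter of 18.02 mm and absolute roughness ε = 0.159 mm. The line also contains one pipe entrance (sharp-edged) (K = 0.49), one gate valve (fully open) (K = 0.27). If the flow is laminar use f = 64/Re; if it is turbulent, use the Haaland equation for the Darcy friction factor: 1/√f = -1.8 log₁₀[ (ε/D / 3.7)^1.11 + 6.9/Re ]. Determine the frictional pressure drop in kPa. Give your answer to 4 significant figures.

ΔP ≈ 192.5 kPa

Reynolds number Re = ρVD/μ = 1111 · 6.296 · 0.01802 / 0.0217 = 5806.
Re > 4000 → turbulent. Relative roughness ε/D = 0.000159/0.01802 = 0.00882. Haaland: 1/√f = -1.8 log₁₀[(0.00882/3.7)^1.11 + 6.9/5806] = -1.8 log₁₀[0.00123 + 0.00119] = 4.711, so f = 0.04507.
Total minor-loss coefficient ΣK = 1·0.49 + 1·0.27 = 0.76.
ΔP = [f·L/D + ΣK]·(ρV²/2) = [0.04507·3.192/0.01802 + 0.76]·(1111·6.296²/2) = [7.983 + 0.76]·2.202e+04 = 1.925e+05 Pa.
ΔP = 1.925e+05 Pa = 192.5 kPa.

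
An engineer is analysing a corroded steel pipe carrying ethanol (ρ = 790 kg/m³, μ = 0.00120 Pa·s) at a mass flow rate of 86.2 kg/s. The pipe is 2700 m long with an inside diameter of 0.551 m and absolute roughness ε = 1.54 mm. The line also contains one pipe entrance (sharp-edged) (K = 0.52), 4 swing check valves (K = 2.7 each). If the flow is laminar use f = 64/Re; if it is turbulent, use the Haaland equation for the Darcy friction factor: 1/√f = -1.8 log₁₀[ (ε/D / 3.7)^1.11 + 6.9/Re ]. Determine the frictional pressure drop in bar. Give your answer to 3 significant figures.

A = πD²/4 = π(0.551)²/4 = 0.2384 m²; mean velocity V = ṁ/(ρA) = 86.2/(790 · 0.2384) = 0.4576 m/s.
Reynolds number Re = ρVD/μ = 790 · 0.4576 · 0.551 / 0.0012 = 1.66e+05.
Re > 4000 → turbulent. Relative roughness ε/D = 0.00154/0.551 = 0.00279. Haaland: 1/√f = -1.8 log₁₀[(0.00279/3.7)^1.11 + 6.9/1.66e+05] = -1.8 log₁₀[0.000343 + 4.16e-05] = 6.148, so f = 0.02646.
Total minor-loss coefficient ΣK = 1·0.52 + 4·2.7 = 11.3.
ΔP = [f·L/D + ΣK]·(ρV²/2) = [0.02646·2700/0.551 + 11.3]·(790·0.4576²/2) = [129.6 + 11.3]·82.71 = 1.166e+04 Pa.
ΔP = 1.166e+04 Pa = 0.117 bar.

ΔP ≈ 0.117 bar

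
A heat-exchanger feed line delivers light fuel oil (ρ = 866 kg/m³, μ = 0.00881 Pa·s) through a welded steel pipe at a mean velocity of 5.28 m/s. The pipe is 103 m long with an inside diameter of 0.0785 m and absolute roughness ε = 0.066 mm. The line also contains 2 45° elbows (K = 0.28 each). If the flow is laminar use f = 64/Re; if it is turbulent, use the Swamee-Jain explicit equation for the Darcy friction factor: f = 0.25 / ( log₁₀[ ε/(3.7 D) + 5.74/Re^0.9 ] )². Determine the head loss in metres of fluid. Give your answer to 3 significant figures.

h_f ≈ 46.4 m

Reynolds number Re = ρVD/μ = 866 · 5.28 · 0.0785 / 0.00881 = 4.074e+04.
Re > 4000 → turbulent. Relative roughness ε/D = 6.6e-05/0.0785 = 0.000841. Swamee-Jain: f = 0.25/(log₁₀[0.000841/3.7 + 5.74/4.074e+04^0.9])² = 0.25/(log₁₀[0.000227 + 0.000407])² = 0.25/(-3.198)² = 0.02445.
Total minor-loss coefficient ΣK = 2·0.28 = 0.56.
ΔP = [f·L/D + ΣK]·(ρV²/2) = [0.02445·103/0.0785 + 0.56]·(866·5.28²/2) = [32.08 + 0.56]·1.207e+04 = 3.94e+05 Pa.
Head loss h_f = ΔP/(ρg) = 3.94e+05/(866·9.81) = 46.4 m.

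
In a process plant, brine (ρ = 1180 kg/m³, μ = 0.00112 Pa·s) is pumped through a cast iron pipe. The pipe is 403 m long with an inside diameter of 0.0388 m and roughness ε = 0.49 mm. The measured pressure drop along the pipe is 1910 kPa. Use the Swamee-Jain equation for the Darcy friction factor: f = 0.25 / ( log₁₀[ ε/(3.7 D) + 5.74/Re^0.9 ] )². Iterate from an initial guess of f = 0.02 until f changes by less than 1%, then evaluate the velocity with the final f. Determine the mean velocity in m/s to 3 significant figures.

V ≈ 2.73 m/s

Rearranging Darcy-Weisbach: V = √(2·ΔP·D/(f·L·ρ)). With ε/D = 0.00049/0.0388 = 0.0126, iterate starting from f = 0.02:
  f = 0.02 → V = √(2·1.91e+06·0.0388/(0.02·403·1180)) = 3.948 m/s; Re = ρVD/μ = 1.614e+05; f → 0.04158
  f = 0.04158 → V = 2.738 m/s; Re = 1.119e+05; f → 0.04177
Converged (Δf/f < 1%). With the final f = 0.04177: V = √(2·1.91e+06·0.0388/(0.04177·403·1180)) = 2.732 m/s.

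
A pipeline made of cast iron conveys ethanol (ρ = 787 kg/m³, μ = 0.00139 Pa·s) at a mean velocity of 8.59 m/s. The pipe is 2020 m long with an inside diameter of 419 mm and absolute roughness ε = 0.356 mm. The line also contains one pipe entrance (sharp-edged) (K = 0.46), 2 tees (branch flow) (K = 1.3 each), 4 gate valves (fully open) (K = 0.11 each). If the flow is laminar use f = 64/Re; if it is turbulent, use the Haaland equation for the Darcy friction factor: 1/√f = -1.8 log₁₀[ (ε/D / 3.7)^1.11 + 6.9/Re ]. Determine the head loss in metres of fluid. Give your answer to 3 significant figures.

h_f ≈ 359 m

Reynolds number Re = ρVD/μ = 787 · 8.59 · 0.419 / 0.00139 = 2.038e+06.
Re > 4000 → turbulent. Relative roughness ε/D = 0.000356/0.419 = 0.00085. Haaland: 1/√f = -1.8 log₁₀[(0.00085/3.7)^1.11 + 6.9/2.038e+06] = -1.8 log₁₀[9.14e-05 + 3.39e-06] = 7.242, so f = 0.01907.
Total minor-loss coefficient ΣK = 1·0.46 + 2·1.3 + 4·0.11 = 3.5.
ΔP = [f·L/D + ΣK]·(ρV²/2) = [0.01907·2020/0.419 + 3.5]·(787·8.59²/2) = [91.92 + 3.5]·2.904e+04 = 2.77e+06 Pa.
Head loss h_f = ΔP/(ρg) = 2.77e+06/(787·9.81) = 359 m.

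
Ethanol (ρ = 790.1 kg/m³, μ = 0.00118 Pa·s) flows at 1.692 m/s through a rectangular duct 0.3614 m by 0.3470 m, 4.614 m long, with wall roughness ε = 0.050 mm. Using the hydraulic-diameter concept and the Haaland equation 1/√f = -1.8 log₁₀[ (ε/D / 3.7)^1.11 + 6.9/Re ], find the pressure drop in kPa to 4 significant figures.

Hydraulic diameter D_h = 4A/P = 4·(0.3614·0.347)/(2·(0.3614+0.347)) = 0.5016/1.417 = 0.3541 m.
Re = ρVD_h/μ = 790.1·1.692·0.3541/0.00118 = 4.011e+05.
ε/D_h = 5e-05/0.3541 = 0.000141; Haaland gives 1/√f = -1.8 log₁₀[1.25e-05+1.72e-05] = 8.15, so f = 0.01506.
ΔP = f(L/D_h)(ρV²/2) = 0.01506·4.614/0.3541·1131 = 221.9 Pa.
ΔP = 0.2219 kPa.

ΔP ≈ 0.2219 kPa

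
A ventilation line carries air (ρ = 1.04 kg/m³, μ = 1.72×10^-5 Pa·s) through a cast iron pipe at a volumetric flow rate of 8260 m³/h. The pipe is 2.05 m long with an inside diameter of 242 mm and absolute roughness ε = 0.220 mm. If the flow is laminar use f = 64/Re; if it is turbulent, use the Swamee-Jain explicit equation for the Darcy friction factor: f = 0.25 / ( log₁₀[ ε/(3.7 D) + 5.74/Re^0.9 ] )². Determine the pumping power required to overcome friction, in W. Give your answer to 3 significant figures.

P ≈ 496 W

Q = 8260 m³/h = 8260/3600 = 2.294 m³/s.
Cross-sectional area A = πD²/4 = π(0.242)²/4 = 0.046 m²; mean velocity V = Q/A = 2.294/0.046 = 49.88 m/s.
Reynolds number Re = ρVD/μ = 1.04 · 49.88 · 0.242 / 1.72e-05 = 7.299e+05.
Re > 4000 → turbulent. Relative roughness ε/D = 0.00022/0.242 = 0.000909. Swamee-Jain: f = 0.25/(log₁₀[0.000909/3.7 + 5.74/7.299e+05^0.9])² = 0.25/(log₁₀[0.000246 + 3.03e-05])² = 0.25/(-3.559)² = 0.01974.
Darcy-Weisbach: ΔP = f(L/D)(ρV²/2) = 0.01974·(2.05/0.242)·(1.04·49.88²/2) = 0.01974·8.471·1294 = 216.3 Pa.
Pumping power P = QΔP = 2.294·216.3 = 496.4 W = 496 W.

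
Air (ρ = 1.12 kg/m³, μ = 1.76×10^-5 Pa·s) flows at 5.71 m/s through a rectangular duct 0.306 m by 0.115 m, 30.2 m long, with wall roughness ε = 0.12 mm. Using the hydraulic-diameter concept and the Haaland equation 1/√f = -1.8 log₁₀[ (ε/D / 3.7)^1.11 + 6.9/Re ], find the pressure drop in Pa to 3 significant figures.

ΔP ≈ 73.5 Pa

Hydraulic diameter D_h = 4A/P = 4·(0.306·0.115)/(2·(0.306+0.115)) = 0.1408/0.842 = 0.1672 m.
Re = ρVD_h/μ = 1.12·5.71·0.1672/1.76e-05 = 6.074e+04.
ε/D_h = 0.00012/0.1672 = 0.000718; Haaland gives 1/√f = -1.8 log₁₀[7.58e-05+0.000114] = 6.701, so f = 0.02227.
ΔP = f(L/D_h)(ρV²/2) = 0.02227·30.2/0.1672·18.26 = 73.46 Pa.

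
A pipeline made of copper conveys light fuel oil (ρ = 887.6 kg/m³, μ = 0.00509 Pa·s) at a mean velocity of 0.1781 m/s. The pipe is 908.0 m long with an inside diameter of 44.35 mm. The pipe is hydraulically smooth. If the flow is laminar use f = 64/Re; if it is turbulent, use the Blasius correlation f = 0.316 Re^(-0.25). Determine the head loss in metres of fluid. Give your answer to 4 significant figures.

Reynolds number Re = ρVD/μ = 887.6 · 0.1781 · 0.04435 / 0.00509 = 1377.
Re < 2300 → laminar flow, so f = 64/Re = 64/1377 = 0.04646 (the turbulent correlation is not needed).
Darcy-Weisbach: ΔP = f(L/D)(ρV²/2) = 0.04646·(908/0.04435)·(887.6·0.1781²/2) = 0.04646·2.047e+04·14.08 = 1.339e+04 Pa.
Head loss h_f = ΔP/(ρg) = 1.339e+04/(887.6·9.81) = 1.538 m.

h_f ≈ 1.538 m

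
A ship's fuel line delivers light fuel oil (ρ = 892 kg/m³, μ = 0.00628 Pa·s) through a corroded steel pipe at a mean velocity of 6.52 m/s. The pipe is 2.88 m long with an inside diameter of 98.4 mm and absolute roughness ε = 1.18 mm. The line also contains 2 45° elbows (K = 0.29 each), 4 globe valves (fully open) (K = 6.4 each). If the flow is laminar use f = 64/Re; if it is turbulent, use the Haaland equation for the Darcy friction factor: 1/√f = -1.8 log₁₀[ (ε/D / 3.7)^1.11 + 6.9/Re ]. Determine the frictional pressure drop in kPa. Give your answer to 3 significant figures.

ΔP ≈ 519 kPa

Reynolds number Re = ρVD/μ = 892 · 6.52 · 0.0984 / 0.00628 = 9.113e+04.
Re > 4000 → turbulent. Relative roughness ε/D = 0.00118/0.0984 = 0.012. Haaland: 1/√f = -1.8 log₁₀[(0.012/3.7)^1.11 + 6.9/9.113e+04] = -1.8 log₁₀[0.00173 + 7.57e-05] = 4.94, so f = 0.04098.
Total minor-loss coefficient ΣK = 2·0.29 + 4·6.4 = 26.2.
ΔP = [f·L/D + ΣK]·(ρV²/2) = [0.04098·2.88/0.0984 + 26.2]·(892·6.52²/2) = [1.199 + 26.2]·1.896e+04 = 5.191e+05 Pa.
ΔP = 5.191e+05 Pa = 519 kPa.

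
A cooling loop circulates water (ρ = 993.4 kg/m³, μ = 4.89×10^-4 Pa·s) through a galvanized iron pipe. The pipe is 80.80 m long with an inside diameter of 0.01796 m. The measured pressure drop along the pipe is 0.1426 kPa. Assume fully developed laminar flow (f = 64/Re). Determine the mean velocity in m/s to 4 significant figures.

For laminar flow, f = 64/Re with Re = ρVD/μ, so Darcy-Weisbach reduces to ΔP = 32μLV/D². Solving for V: V = ΔP·D²/(32μL) = 142.6·(0.01796)²/(32·0.000489·80.8) = 0.03638 m/s.
Check: Re = ρVD/μ = 993.4·0.03638·0.01796/0.000489 = 1327 < 2300, so the laminar assumption holds.

V ≈ 0.03638 m/s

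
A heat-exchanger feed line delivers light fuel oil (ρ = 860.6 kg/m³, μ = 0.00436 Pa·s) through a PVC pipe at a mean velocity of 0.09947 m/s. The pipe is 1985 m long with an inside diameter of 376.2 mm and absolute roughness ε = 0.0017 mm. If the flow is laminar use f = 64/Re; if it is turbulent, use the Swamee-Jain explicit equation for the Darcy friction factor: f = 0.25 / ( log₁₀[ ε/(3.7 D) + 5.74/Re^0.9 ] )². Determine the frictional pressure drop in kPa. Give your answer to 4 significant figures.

ΔP ≈ 0.7578 kPa

Reynolds number Re = ρVD/μ = 860.6 · 0.09947 · 0.3762 / 0.00436 = 7386.
Re > 4000 → turbulent. Relative roughness ε/D = 1.7e-06/0.3762 = 4.52e-06. Swamee-Jain: f = 0.25/(log₁₀[4.52e-06/3.7 + 5.74/7386^0.9])² = 0.25/(log₁₀[1.22e-06 + 0.00189])² = 0.25/(-2.722)² = 0.03373.
Darcy-Weisbach: ΔP = f(L/D)(ρV²/2) = 0.03373·(1985/0.3762)·(860.6·0.09947²/2) = 0.03373·5276·4.258 = 757.8 Pa.
ΔP = 757.8 Pa = 0.7578 kPa.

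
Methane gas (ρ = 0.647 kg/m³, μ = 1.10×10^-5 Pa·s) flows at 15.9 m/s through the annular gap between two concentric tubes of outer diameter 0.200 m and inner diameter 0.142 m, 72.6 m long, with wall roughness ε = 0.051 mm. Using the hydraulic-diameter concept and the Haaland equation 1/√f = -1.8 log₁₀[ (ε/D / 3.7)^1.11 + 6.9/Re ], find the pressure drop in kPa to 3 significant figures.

ΔP ≈ 2.37 kPa

Hydraulic diameter D_h = 4A/P = D_o - D_i = 0.2 - 0.142 = 0.058 m.
Re = ρVD_h/μ = 0.647·15.9·0.058/1.1e-05 = 5.424e+04.
ε/D_h = 5.1e-05/0.058 = 0.000879; Haaland gives 1/√f = -1.8 log₁₀[9.49e-05+0.000127] = 6.576, so f = 0.02312.
ΔP = f(L/D_h)(ρV²/2) = 0.02312·72.6/0.058·81.78 = 2367 Pa.
ΔP = 2.37 kPa.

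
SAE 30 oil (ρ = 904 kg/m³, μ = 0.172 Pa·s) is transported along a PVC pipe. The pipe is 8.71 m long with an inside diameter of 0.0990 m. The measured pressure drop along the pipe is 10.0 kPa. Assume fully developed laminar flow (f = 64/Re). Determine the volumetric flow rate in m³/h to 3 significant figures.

Q ≈ 56.7 m³/h

For laminar flow, f = 64/Re with Re = ρVD/μ, so Darcy-Weisbach reduces to ΔP = 32μLV/D². Solving for V: V = ΔP·D²/(32μL) = 1e+04·(0.099)²/(32·0.172·8.71) = 2.044 m/s.
Check: Re = ρVD/μ = 904·2.044·0.099/0.172 = 1064 < 2300, so the laminar assumption holds.
Q = V·A = 2.044·(π/4·0.099²) = 0.01574 m³/s = 56.7 m³/h.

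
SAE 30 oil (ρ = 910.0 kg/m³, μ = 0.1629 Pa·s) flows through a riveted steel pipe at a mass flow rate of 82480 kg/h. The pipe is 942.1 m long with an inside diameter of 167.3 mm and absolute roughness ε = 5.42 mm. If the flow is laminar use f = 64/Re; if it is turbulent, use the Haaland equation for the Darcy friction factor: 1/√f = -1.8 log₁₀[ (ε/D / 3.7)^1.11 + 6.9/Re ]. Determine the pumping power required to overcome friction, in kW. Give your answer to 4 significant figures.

ṁ = 82480 kg/h = 82480/3600 = 22.91 kg/s.
A = πD²/4 = π(0.1673)²/4 = 0.02198 m²; mean velocity V = ṁ/(ρA) = 22.91/(910 · 0.02198) = 1.145 m/s.
Reynolds number Re = ρVD/μ = 910 · 1.145 · 0.1673 / 0.163 = 1070.
Re < 2300 → laminar flow, so f = 64/Re = 64/1070 = 0.05979 (the turbulent correlation is not needed).
Darcy-Weisbach: ΔP = f(L/D)(ρV²/2) = 0.05979·(942.1/0.1673)·(910·1.145²/2) = 0.05979·5631·596.8 = 2.01e+05 Pa.
Q = ṁ/ρ = 22.91/910 = 0.02518 m³/s.
Pumping power P = QΔP = 0.02518·2.01e+05 = 5059.5 W = 5.059 kW.

P ≈ 5.059 kW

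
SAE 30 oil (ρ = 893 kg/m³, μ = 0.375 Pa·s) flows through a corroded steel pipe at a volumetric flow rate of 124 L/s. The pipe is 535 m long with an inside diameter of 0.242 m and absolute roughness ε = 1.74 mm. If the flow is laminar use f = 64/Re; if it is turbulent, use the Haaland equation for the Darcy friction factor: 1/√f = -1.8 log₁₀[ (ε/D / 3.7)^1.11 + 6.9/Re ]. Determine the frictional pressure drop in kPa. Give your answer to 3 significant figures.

ΔP ≈ 296 kPa

Q = 124 L/s = 124/1000 = 0.124 m³/s.
Cross-sectional area A = πD²/4 = π(0.242)²/4 = 0.046 m²; mean velocity V = Q/A = 0.124/0.046 = 2.696 m/s.
Reynolds number Re = ρVD/μ = 893 · 2.696 · 0.242 / 0.375 = 1554.
Re < 2300 → laminar flow, so f = 64/Re = 64/1554 = 0.04119 (the turbulent correlation is not needed).
Darcy-Weisbach: ΔP = f(L/D)(ρV²/2) = 0.04119·(535/0.242)·(893·2.696²/2) = 0.04119·2211·3245 = 2.955e+05 Pa.
ΔP = 2.955e+05 Pa = 296 kPa.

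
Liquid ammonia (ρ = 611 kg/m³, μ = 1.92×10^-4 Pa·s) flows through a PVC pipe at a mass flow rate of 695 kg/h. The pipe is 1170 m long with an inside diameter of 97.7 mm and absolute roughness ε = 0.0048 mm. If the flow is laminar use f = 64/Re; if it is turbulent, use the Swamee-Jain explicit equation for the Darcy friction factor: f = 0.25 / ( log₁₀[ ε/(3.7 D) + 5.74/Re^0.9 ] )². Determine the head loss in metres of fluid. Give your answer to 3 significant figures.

ṁ = 695 kg/h = 695/3600 = 0.1931 kg/s.
A = πD²/4 = π(0.0977)²/4 = 0.007497 m²; mean velocity V = ṁ/(ρA) = 0.1931/(611 · 0.007497) = 0.04215 m/s.
Reynolds number Re = ρVD/μ = 611 · 0.04215 · 0.0977 / 0.000192 = 1.31e+04.
Re > 4000 → turbulent. Relative roughness ε/D = 4.8e-06/0.0977 = 4.91e-05. Swamee-Jain: f = 0.25/(log₁₀[4.91e-05/3.7 + 5.74/1.31e+04^0.9])² = 0.25/(log₁₀[1.33e-05 + 0.00113])² = 0.25/(-2.942)² = 0.02889.
Darcy-Weisbach: ΔP = f(L/D)(ρV²/2) = 0.02889·(1170/0.0977)·(611·0.04215²/2) = 0.02889·1.198e+04·0.5427 = 187.7 Pa.
Head loss h_f = ΔP/(ρg) = 187.7/(611·9.81) = 0.0313 m.

h_f ≈ 0.0313 m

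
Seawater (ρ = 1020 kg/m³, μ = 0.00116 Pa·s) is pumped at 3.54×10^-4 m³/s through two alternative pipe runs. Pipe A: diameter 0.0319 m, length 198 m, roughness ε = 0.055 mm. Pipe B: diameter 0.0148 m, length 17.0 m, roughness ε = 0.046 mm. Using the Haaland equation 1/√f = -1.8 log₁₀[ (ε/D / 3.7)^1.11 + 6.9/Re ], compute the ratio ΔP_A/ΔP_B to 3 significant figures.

ΔP_A/ΔP_B ≈ 0.262

Pipe A: V = Q/A = 0.000354/0.0007992 = 0.4429 m/s; Re = 1.242e+04; ε/D = 0.00172; Haaland → f = 0.03167; ΔP_A = f(L/D)(ρV²/2) = 1.967e+04 Pa.
Pipe B: V = Q/A = 0.000354/0.000172 = 2.058 m/s; Re = 2.678e+04; ε/D = 0.00311; Haaland → f = 0.0303; ΔP_B = f(L/D)(ρV²/2) = 7.515e+04 Pa.
ΔP_A/ΔP_B = 1.967e+04/7.515e+04 = 0.262.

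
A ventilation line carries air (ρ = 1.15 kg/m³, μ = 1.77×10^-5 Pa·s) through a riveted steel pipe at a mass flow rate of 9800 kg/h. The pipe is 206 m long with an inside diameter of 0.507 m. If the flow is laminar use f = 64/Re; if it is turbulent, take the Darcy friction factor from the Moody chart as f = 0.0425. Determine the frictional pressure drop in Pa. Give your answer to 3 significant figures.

ΔP ≈ 1370 Pa

ṁ = 9800 kg/h = 9800/3600 = 2.722 kg/s.
A = πD²/4 = π(0.507)²/4 = 0.2019 m²; mean velocity V = ṁ/(ρA) = 2.722/(1.15 · 0.2019) = 11.73 m/s.
Reynolds number Re = ρVD/μ = 1.15 · 11.73 · 0.507 / 1.77e-05 = 3.862e+05.
Re > 4000 → turbulent; use the Moody-chart value f = 0.0425.
Darcy-Weisbach: ΔP = f(L/D)(ρV²/2) = 0.0425·(206/0.507)·(1.15·11.73²/2) = 0.0425·406.3·79.05 = 1365 Pa.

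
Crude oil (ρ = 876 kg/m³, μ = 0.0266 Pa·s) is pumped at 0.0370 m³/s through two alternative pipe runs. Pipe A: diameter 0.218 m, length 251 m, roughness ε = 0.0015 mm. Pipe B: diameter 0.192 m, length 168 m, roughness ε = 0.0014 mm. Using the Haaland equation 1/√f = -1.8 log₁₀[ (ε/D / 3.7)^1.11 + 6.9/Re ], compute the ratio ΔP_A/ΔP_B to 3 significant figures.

Pipe A: V = Q/A = 0.037/0.03733 = 0.9913 m/s; Re = 7117; ε/D = 6.88e-06; Haaland → f = 0.03399; ΔP_A = f(L/D)(ρV²/2) = 1.685e+04 Pa.
Pipe B: V = Q/A = 0.037/0.02895 = 1.278 m/s; Re = 8080; ε/D = 7.29e-06; Haaland → f = 0.03278; ΔP_B = f(L/D)(ρV²/2) = 2.052e+04 Pa.
ΔP_A/ΔP_B = 1.685e+04/2.052e+04 = 0.821.

ΔP_A/ΔP_B ≈ 0.821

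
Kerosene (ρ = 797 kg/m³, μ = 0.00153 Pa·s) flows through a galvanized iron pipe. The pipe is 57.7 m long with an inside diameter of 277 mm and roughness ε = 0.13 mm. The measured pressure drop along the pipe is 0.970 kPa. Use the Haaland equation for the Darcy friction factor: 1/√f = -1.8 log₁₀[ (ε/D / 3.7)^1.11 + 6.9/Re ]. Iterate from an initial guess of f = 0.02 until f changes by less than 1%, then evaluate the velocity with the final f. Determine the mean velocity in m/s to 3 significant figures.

Rearranging Darcy-Weisbach: V = √(2·ΔP·D/(f·L·ρ)). With ε/D = 0.00013/0.277 = 0.000469, iterate starting from f = 0.02:
  f = 0.02 → V = √(2·970·0.277/(0.02·57.7·797)) = 0.7644 m/s; Re = ρVD/μ = 1.103e+05; f → 0.01969
  f = 0.01969 → V = 0.7704 m/s; Re = 1.112e+05; f → 0.01967
Converged (Δf/f < 1%). With the final f = 0.01967: V = √(2·970·0.277/(0.01967·57.7·797)) = 0.7708 m/s.

V ≈ 0.771 m/s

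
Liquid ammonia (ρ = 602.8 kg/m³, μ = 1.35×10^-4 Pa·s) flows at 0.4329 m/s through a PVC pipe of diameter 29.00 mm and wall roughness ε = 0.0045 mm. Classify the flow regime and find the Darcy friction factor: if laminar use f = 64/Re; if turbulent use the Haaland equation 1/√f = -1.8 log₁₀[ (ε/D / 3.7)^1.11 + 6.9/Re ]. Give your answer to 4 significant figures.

Re = ρVD/μ = 602.8·0.4329·0.029/0.000135 = 5.606e+04.
Re > 4000 → turbulent. ε/D = 4.5e-06/0.029 = 0.000155; Haaland: 1/√f = -1.8 log₁₀[1.38e-05 + 0.000123] = 6.954, so f = 0.02068.

f ≈ 0.02068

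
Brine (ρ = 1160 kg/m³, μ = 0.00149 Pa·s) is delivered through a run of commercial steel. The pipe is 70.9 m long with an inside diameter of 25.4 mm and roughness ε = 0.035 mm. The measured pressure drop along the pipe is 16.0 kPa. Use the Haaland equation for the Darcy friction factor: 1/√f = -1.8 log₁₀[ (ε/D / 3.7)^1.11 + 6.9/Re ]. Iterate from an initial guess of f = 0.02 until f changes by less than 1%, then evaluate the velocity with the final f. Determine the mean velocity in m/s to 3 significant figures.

V ≈ 0.556 m/s

Rearranging Darcy-Weisbach: V = √(2·ΔP·D/(f·L·ρ)). With ε/D = 3.5e-05/0.0254 = 0.00138, iterate starting from f = 0.02:
  f = 0.02 → V = √(2·1.6e+04·0.0254/(0.02·70.9·1160)) = 0.703 m/s; Re = ρVD/μ = 1.39e+04; f → 0.03042
  f = 0.03042 → V = 0.57 m/s; Re = 1.127e+04; f → 0.03182
  f = 0.03182 → V = 0.5573 m/s; Re = 1.102e+04; f → 0.03198
Converged (Δf/f < 1%). With the final f = 0.03198: V = √(2·1.6e+04·0.0254/(0.03198·70.9·1160)) = 0.5559 m/s.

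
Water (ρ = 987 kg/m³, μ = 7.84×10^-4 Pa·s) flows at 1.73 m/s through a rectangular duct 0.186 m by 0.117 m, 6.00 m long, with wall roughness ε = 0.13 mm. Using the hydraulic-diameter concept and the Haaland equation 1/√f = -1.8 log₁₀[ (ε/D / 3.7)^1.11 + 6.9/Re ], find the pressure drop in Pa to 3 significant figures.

Hydraulic diameter D_h = 4A/P = 4·(0.186·0.117)/(2·(0.186+0.117)) = 0.08705/0.606 = 0.1436 m.
Re = ρVD_h/μ = 987·1.73·0.1436/0.000784 = 3.128e+05.
ε/D_h = 0.00013/0.1436 = 0.000905; Haaland gives 1/√f = -1.8 log₁₀[9.8e-05+2.21e-05] = 7.057, so f = 0.02008.
ΔP = f(L/D_h)(ρV²/2) = 0.02008·6/0.1436·1477 = 1239 Pa.

ΔP ≈ 1240 Pa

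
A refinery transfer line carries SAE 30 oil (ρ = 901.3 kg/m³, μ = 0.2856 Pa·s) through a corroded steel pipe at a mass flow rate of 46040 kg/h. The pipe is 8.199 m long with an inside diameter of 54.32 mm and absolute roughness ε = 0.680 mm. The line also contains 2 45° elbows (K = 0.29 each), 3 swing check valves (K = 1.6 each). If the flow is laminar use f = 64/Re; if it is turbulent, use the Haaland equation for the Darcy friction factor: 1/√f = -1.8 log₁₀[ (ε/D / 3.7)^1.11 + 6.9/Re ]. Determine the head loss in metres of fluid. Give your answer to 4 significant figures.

h_f ≈ 27.87 m

ṁ = 46040 kg/h = 46040/3600 = 12.79 kg/s.
A = πD²/4 = π(0.05432)²/4 = 0.002317 m²; mean velocity V = ṁ/(ρA) = 12.79/(901.3 · 0.002317) = 6.123 m/s.
Reynolds number Re = ρVD/μ = 901.3 · 6.123 · 0.05432 / 0.286 = 1050.
Re < 2300 → laminar flow, so f = 64/Re = 64/1050 = 0.06098 (the turbulent correlation is not needed).
Total minor-loss coefficient ΣK = 2·0.29 + 3·1.6 = 5.38.
ΔP = [f·L/D + ΣK]·(ρV²/2) = [0.06098·8.199/0.05432 + 5.38]·(901.3·6.123²/2) = [9.204 + 5.38]·1.689e+04 = 2.464e+05 Pa.
Head loss h_f = ΔP/(ρg) = 2.464e+05/(901.3·9.81) = 27.87 m.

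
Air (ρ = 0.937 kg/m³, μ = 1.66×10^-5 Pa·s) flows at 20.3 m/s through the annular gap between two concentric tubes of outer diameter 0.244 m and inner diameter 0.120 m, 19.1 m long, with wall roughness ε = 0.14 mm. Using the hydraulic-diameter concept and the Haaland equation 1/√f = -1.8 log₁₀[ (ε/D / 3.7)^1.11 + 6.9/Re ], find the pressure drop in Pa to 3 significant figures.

Hydraulic diameter D_h = 4A/P = D_o - D_i = 0.244 - 0.12 = 0.124 m.
Re = ρVD_h/μ = 0.937·20.3·0.124/1.66e-05 = 1.421e+05.
ε/D_h = 0.00014/0.124 = 0.00113; Haaland gives 1/√f = -1.8 log₁₀[0.000125+4.86e-05] = 6.768, so f = 0.02183.
ΔP = f(L/D_h)(ρV²/2) = 0.02183·19.1/0.124·193.1 = 649.3 Pa.

ΔP ≈ 649 Pa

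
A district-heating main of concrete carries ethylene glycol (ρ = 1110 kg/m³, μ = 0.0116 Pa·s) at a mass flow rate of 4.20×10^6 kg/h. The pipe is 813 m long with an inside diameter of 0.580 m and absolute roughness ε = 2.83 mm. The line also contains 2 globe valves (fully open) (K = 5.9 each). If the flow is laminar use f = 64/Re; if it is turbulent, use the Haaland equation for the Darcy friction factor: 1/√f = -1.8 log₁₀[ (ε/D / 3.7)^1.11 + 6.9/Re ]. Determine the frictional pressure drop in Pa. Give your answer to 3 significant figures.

ṁ = 4.20×10^6 kg/h = 4.20×10^6/3600 = 1167 kg/s.
A = πD²/4 = π(0.58)²/4 = 0.2642 m²; mean velocity V = ṁ/(ρA) = 1167/(1110 · 0.2642) = 3.978 m/s.
Reynolds number Re = ρVD/μ = 1110 · 3.978 · 0.58 / 0.0116 = 2.208e+05.
Re > 4000 → turbulent. Relative roughness ε/D = 0.00283/0.58 = 0.00488. Haaland: 1/√f = -1.8 log₁₀[(0.00488/3.7)^1.11 + 6.9/2.208e+05] = -1.8 log₁₀[0.000636 + 3.13e-05] = 5.716, so f = 0.0306.
Total minor-loss coefficient ΣK = 2·5.9 = 11.8.
ΔP = [f·L/D + ΣK]·(ρV²/2) = [0.0306·813/0.58 + 11.8]·(1110·3.978²/2) = [42.9 + 11.8]·8783 = 4.804e+05 Pa.

ΔP ≈ 480000 Pa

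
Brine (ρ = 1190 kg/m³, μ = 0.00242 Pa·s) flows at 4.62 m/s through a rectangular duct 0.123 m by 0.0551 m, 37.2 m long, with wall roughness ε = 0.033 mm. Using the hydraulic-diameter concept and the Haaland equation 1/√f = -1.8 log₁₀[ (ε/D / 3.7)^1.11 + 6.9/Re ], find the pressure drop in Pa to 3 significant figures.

ΔP ≈ 115000 Pa

Hydraulic diameter D_h = 4A/P = 4·(0.123·0.0551)/(2·(0.123+0.0551)) = 0.02711/0.3562 = 0.07611 m.
Re = ρVD_h/μ = 1190·4.62·0.07611/0.00242 = 1.729e+05.
ε/D_h = 3.3e-05/0.07611 = 0.000434; Haaland gives 1/√f = -1.8 log₁₀[4.33e-05+3.99e-05] = 7.344, so f = 0.01854.
ΔP = f(L/D_h)(ρV²/2) = 0.01854·37.2/0.07611·1.27e+04 = 1.151e+05 Pa.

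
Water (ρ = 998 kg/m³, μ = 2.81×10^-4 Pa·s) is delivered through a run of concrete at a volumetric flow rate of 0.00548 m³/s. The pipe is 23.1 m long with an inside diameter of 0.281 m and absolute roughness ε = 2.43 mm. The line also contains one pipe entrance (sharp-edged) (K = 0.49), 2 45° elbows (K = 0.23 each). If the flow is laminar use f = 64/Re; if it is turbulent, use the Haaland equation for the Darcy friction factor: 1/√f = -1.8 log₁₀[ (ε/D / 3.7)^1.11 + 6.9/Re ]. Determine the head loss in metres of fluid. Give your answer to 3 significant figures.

Cross-sectional area A = πD²/4 = π(0.281)²/4 = 0.06202 m²; mean velocity V = Q/A = 0.00548/0.06202 = 0.08836 m/s.
Reynolds number Re = ρVD/μ = 998 · 0.08836 · 0.281 / 0.000281 = 8.819e+04.
Re > 4000 → turbulent. Relative roughness ε/D = 0.00243/0.281 = 0.00865. Haaland: 1/√f = -1.8 log₁₀[(0.00865/3.7)^1.11 + 6.9/8.819e+04] = -1.8 log₁₀[0.0012 + 7.82e-05] = 5.208, so f = 0.03687.
Total minor-loss coefficient ΣK = 1·0.49 + 2·0.23 = 0.95.
ΔP = [f·L/D + ΣK]·(ρV²/2) = [0.03687·23.1/0.281 + 0.95]·(998·0.08836²/2) = [3.031 + 0.95]·3.896 = 15.51 Pa.
Head loss h_f = ΔP/(ρg) = 15.51/(998·9.81) = 0.00158 m.

h_f ≈ 0.00158 m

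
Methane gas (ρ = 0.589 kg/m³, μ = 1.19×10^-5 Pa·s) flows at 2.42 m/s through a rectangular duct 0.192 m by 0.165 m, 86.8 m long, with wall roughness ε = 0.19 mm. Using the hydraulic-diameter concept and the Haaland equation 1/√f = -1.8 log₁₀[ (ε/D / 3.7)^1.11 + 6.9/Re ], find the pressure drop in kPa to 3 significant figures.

ΔP ≈ 0.0231 kPa

Hydraulic diameter D_h = 4A/P = 4·(0.192·0.165)/(2·(0.192+0.165)) = 0.1267/0.714 = 0.1775 m.
Re = ρVD_h/μ = 0.589·2.42·0.1775/1.19e-05 = 2.126e+04.
ε/D_h = 0.00019/0.1775 = 0.00107; Haaland gives 1/√f = -1.8 log₁₀[0.000118+0.000325] = 6.037, so f = 0.02744.
ΔP = f(L/D_h)(ρV²/2) = 0.02744·86.8/0.1775·1.725 = 23.14 Pa.
ΔP = 0.0231 kPa.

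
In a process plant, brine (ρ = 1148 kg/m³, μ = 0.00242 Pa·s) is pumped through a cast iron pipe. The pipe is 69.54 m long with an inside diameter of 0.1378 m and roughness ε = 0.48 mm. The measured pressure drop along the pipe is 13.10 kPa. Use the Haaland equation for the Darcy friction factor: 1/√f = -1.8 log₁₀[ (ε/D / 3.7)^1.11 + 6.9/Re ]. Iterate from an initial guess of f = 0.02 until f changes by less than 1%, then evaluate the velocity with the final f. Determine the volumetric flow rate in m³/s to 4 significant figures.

Rearranging Darcy-Weisbach: V = √(2·ΔP·D/(f·L·ρ)). With ε/D = 0.00048/0.1378 = 0.00348, iterate starting from f = 0.02:
  f = 0.02 → V = √(2·1.31e+04·0.1378/(0.02·69.54·1148)) = 1.504 m/s; Re = ρVD/μ = 9.83e+04; f → 0.02844
  f = 0.02844 → V = 1.261 m/s; Re = 8.244e+04; f → 0.02864
Converged (Δf/f < 1%). With the final f = 0.02864: V = √(2·1.31e+04·0.1378/(0.02864·69.54·1148)) = 1.257 m/s.
Q = V·A = 1.257·(π/4·0.1378²) = 0.01874 m³/s = 0.01874 m³/s.

Q ≈ 0.01874 m³/s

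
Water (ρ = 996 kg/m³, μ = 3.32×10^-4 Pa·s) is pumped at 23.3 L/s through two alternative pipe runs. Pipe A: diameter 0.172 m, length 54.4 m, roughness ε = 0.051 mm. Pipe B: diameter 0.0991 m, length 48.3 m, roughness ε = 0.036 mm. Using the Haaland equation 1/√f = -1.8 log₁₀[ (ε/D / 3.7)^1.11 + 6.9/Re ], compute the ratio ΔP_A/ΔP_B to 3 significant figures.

Pipe A: V = Q/A = 0.0233/0.02324 = 1.003 m/s; Re = 5.174e+05; ε/D = 0.000297; Haaland → f = 0.01609; ΔP_A = f(L/D)(ρV²/2) = 2549 Pa.
Pipe B: V = Q/A = 0.0233/0.007713 = 3.021 m/s; Re = 8.981e+05; ε/D = 0.000363; Haaland → f = 0.01621; ΔP_B = f(L/D)(ρV²/2) = 3.59e+04 Pa.
ΔP_A/ΔP_B = 2549/3.59e+04 = 0.0710.

ΔP_A/ΔP_B ≈ 0.0710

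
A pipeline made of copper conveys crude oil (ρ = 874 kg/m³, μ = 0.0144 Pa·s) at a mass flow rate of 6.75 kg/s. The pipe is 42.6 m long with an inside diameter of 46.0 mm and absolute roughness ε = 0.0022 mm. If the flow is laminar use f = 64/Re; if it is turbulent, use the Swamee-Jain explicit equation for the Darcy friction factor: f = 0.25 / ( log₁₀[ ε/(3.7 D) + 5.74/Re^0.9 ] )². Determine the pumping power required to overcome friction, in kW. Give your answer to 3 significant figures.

P ≈ 1.95 kW

A = πD²/4 = π(0.046)²/4 = 0.001662 m²; mean velocity V = ṁ/(ρA) = 6.75/(874 · 0.001662) = 4.647 m/s.
Reynolds number Re = ρVD/μ = 874 · 4.647 · 0.046 / 0.0144 = 1.297e+04.
Re > 4000 → turbulent. Relative roughness ε/D = 2.2e-06/0.046 = 4.78e-05. Swamee-Jain: f = 0.25/(log₁₀[4.78e-05/3.7 + 5.74/1.297e+04^0.9])² = 0.25/(log₁₀[1.29e-05 + 0.00114])² = 0.25/(-2.938)² = 0.02896.
Darcy-Weisbach: ΔP = f(L/D)(ρV²/2) = 0.02896·(42.6/0.046)·(874·4.647²/2) = 0.02896·926.1·9437 = 2.531e+05 Pa.
Q = ṁ/ρ = 6.75/874 = 0.007723 m³/s.
Pumping power P = QΔP = 0.007723·2.531e+05 = 1955 W = 1.95 kW.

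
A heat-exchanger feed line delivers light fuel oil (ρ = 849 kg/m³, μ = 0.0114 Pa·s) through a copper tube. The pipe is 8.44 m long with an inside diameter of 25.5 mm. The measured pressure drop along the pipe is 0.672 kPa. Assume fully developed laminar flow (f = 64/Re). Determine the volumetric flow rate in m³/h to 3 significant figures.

For laminar flow, f = 64/Re with Re = ρVD/μ, so Darcy-Weisbach reduces to ΔP = 32μLV/D². Solving for V: V = ΔP·D²/(32μL) = 672·(0.0255)²/(32·0.0114·8.44) = 0.1419 m/s.
Check: Re = ρVD/μ = 849·0.1419·0.0255/0.0114 = 269.5 < 2300, so the laminar assumption holds.
Q = V·A = 0.1419·(π/4·0.0255²) = 7.248e-05 m³/s = 0.261 m³/h.

Q ≈ 0.261 m³/h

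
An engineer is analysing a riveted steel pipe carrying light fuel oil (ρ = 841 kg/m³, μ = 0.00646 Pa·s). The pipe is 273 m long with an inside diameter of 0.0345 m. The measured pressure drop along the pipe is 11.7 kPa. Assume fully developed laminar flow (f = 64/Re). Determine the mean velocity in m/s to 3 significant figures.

For laminar flow, f = 64/Re with Re = ρVD/μ, so Darcy-Weisbach reduces to ΔP = 32μLV/D². Solving for V: V = ΔP·D²/(32μL) = 1.17e+04·(0.0345)²/(32·0.00646·273) = 0.2468 m/s.
Check: Re = ρVD/μ = 841·0.2468·0.0345/0.00646 = 1108 < 2300, so the laminar assumption holds.

V ≈ 0.247 m/s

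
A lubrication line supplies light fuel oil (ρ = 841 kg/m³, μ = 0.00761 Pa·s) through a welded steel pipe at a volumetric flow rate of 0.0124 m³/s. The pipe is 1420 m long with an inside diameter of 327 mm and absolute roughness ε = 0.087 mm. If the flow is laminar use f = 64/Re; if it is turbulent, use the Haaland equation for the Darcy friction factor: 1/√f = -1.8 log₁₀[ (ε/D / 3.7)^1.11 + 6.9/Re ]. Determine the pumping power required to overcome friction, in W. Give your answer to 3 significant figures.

P ≈ 18.4 W

Cross-sectional area A = πD²/4 = π(0.327)²/4 = 0.08398 m²; mean velocity V = Q/A = 0.0124/0.08398 = 0.1477 m/s.
Reynolds number Re = ρVD/μ = 841 · 0.1477 · 0.327 / 0.00761 = 5336.
Re > 4000 → turbulent. Relative roughness ε/D = 8.7e-05/0.327 = 0.000266. Haaland: 1/√f = -1.8 log₁₀[(0.000266/3.7)^1.11 + 6.9/5336] = -1.8 log₁₀[2.52e-05 + 0.00129] = 5.184, so f = 0.03721.
Darcy-Weisbach: ΔP = f(L/D)(ρV²/2) = 0.03721·(1420/0.327)·(841·0.1477²/2) = 0.03721·4343·9.167 = 1481 Pa.
Pumping power P = QΔP = 0.0124·1481 = 18.37 W = 18.4 W.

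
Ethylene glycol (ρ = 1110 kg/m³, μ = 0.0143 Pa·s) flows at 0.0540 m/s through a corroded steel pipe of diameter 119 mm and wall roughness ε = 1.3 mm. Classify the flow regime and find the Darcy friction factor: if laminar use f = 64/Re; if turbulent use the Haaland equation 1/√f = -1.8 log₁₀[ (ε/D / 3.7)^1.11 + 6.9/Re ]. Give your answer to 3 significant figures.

f ≈ 0.128

Re = ρVD/μ = 1110·0.054·0.119/0.0143 = 498.8.
Re < 2300 → laminar, so f = 64/Re = 0.1283 (roughness is irrelevant in laminar flow).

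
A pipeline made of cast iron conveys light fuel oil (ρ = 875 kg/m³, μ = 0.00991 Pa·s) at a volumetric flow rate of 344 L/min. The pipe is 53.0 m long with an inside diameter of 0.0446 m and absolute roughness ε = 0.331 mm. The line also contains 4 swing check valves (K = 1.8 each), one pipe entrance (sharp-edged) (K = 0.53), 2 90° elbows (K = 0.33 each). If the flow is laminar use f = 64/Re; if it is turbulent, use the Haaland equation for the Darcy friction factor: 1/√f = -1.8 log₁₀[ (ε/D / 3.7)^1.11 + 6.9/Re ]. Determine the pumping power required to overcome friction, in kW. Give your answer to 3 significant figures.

Q = 344 L/min = 344/60000 = 0.005733 m³/s.
Cross-sectional area A = πD²/4 = π(0.0446)²/4 = 0.001562 m²; mean velocity V = Q/A = 0.005733/0.001562 = 3.67 m/s.
Reynolds number Re = ρVD/μ = 875 · 3.67 · 0.0446 / 0.00991 = 1.445e+04.
Re > 4000 → turbulent. Relative roughness ε/D = 0.000331/0.0446 = 0.00742. Haaland: 1/√f = -1.8 log₁₀[(0.00742/3.7)^1.11 + 6.9/1.445e+04] = -1.8 log₁₀[0.00101 + 0.000477] = 5.088, so f = 0.03863.
Total minor-loss coefficient ΣK = 4·1.8 + 1·0.53 + 2·0.33 = 8.39.
ΔP = [f·L/D + ΣK]·(ρV²/2) = [0.03863·53/0.0446 + 8.39]·(875·3.67²/2) = [45.9 + 8.39]·5892 = 3.199e+05 Pa.
Pumping power P = QΔP = 0.005733·3.199e+05 = 1834 W = 1.83 kW.

P ≈ 1.83 kW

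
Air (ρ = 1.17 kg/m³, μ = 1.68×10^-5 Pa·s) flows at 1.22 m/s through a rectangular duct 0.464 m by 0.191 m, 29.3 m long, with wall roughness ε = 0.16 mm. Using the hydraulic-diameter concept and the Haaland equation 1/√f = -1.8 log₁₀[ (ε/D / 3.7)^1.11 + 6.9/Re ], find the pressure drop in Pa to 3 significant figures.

Hydraulic diameter D_h = 4A/P = 4·(0.464·0.191)/(2·(0.464+0.191)) = 0.3545/1.31 = 0.2706 m.
Re = ρVD_h/μ = 1.17·1.22·0.2706/1.68e-05 = 2.299e+04.
ε/D_h = 0.00016/0.2706 = 0.000591; Haaland gives 1/√f = -1.8 log₁₀[6.11e-05+0.0003] = 6.196, so f = 0.02605.
ΔP = f(L/D_h)(ρV²/2) = 0.02605·29.3/0.2706·0.8707 = 2.456 Pa.

ΔP ≈ 2.46 Pa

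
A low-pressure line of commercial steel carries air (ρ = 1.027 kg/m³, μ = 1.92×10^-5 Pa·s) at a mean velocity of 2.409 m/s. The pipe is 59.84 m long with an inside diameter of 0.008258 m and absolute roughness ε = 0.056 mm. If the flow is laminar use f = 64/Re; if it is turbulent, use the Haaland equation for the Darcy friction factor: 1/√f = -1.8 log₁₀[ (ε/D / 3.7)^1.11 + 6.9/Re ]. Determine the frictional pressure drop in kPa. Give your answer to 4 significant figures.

Reynolds number Re = ρVD/μ = 1.027 · 2.409 · 0.008258 / 1.92e-05 = 1064.
Re < 2300 → laminar flow, so f = 64/Re = 64/1064 = 0.06014 (the turbulent correlation is not needed).
Darcy-Weisbach: ΔP = f(L/D)(ρV²/2) = 0.06014·(59.84/0.008258)·(1.027·2.409²/2) = 0.06014·7246·2.98 = 1299 Pa.
ΔP = 1299 Pa = 1.299 kPa.

ΔP ≈ 1.299 kPa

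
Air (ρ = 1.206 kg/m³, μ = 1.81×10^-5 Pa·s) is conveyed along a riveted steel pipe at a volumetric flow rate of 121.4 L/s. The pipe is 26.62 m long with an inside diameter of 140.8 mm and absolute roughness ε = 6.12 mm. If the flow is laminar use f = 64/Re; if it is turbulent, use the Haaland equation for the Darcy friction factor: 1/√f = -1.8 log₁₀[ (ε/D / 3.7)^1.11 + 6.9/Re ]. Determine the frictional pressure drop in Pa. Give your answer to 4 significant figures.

ΔP ≈ 468.5 Pa

Q = 121.4 L/s = 121.4/1000 = 0.1214 m³/s.
Cross-sectional area A = πD²/4 = π(0.1408)²/4 = 0.01557 m²; mean velocity V = Q/A = 0.1214/0.01557 = 7.797 m/s.
Reynolds number Re = ρVD/μ = 1.206 · 7.797 · 0.1408 / 1.81e-05 = 7.315e+04.
Re > 4000 → turbulent. Relative roughness ε/D = 0.00612/0.1408 = 0.0435. Haaland: 1/√f = -1.8 log₁₀[(0.0435/3.7)^1.11 + 6.9/7.315e+04] = -1.8 log₁₀[0.00721 + 9.43e-05] = 3.846, so f = 0.0676.
Darcy-Weisbach: ΔP = f(L/D)(ρV²/2) = 0.0676·(26.62/0.1408)·(1.206·7.797²/2) = 0.0676·189.1·36.66 = 468.5 Pa.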